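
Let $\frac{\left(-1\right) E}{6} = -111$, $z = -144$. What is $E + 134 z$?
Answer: $-18630$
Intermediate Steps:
$E = 666$ ($E = \left(-6\right) \left(-111\right) = 666$)
$E + 134 z = 666 + 134 \left(-144\right) = 666 - 19296 = -18630$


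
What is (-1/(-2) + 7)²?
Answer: 225/4 ≈ 56.250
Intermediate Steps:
(-1/(-2) + 7)² = (-1*(-½) + 7)² = (½ + 7)² = (15/2)² = 225/4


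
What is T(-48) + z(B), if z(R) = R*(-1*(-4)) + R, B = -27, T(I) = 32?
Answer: -103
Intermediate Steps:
z(R) = 5*R (z(R) = R*4 + R = 4*R + R = 5*R)
T(-48) + z(B) = 32 + 5*(-27) = 32 - 135 = -103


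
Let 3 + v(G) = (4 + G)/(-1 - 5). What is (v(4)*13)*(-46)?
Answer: 7774/3 ≈ 2591.3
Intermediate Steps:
v(G) = -11/3 - G/6 (v(G) = -3 + (4 + G)/(-1 - 5) = -3 + (4 + G)/(-6) = -3 + (4 + G)*(-⅙) = -3 + (-⅔ - G/6) = -11/3 - G/6)
(v(4)*13)*(-46) = ((-11/3 - ⅙*4)*13)*(-46) = ((-11/3 - ⅔)*13)*(-46) = -13/3*13*(-46) = -169/3*(-46) = 7774/3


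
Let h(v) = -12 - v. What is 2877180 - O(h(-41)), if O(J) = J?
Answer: 2877151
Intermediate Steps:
2877180 - O(h(-41)) = 2877180 - (-12 - 1*(-41)) = 2877180 - (-12 + 41) = 2877180 - 1*29 = 2877180 - 29 = 2877151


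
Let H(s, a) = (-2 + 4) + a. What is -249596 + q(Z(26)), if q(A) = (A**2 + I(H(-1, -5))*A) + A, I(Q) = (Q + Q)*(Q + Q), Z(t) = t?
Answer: -247958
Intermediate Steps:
H(s, a) = 2 + a
I(Q) = 4*Q**2 (I(Q) = (2*Q)*(2*Q) = 4*Q**2)
q(A) = A**2 + 37*A (q(A) = (A**2 + (4*(2 - 5)**2)*A) + A = (A**2 + (4*(-3)**2)*A) + A = (A**2 + (4*9)*A) + A = (A**2 + 36*A) + A = A**2 + 37*A)
-249596 + q(Z(26)) = -249596 + 26*(37 + 26) = -249596 + 26*63 = -249596 + 1638 = -247958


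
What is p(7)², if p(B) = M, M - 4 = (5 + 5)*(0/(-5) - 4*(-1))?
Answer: 1936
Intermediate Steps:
M = 44 (M = 4 + (5 + 5)*(0/(-5) - 4*(-1)) = 4 + 10*(0*(-⅕) + 4) = 4 + 10*(0 + 4) = 4 + 10*4 = 4 + 40 = 44)
p(B) = 44
p(7)² = 44² = 1936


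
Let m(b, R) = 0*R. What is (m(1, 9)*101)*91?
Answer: 0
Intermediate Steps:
m(b, R) = 0
(m(1, 9)*101)*91 = (0*101)*91 = 0*91 = 0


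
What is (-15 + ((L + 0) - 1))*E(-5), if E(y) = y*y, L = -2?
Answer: -450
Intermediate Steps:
E(y) = y²
(-15 + ((L + 0) - 1))*E(-5) = (-15 + ((-2 + 0) - 1))*(-5)² = (-15 + (-2 - 1))*25 = (-15 - 3)*25 = -18*25 = -450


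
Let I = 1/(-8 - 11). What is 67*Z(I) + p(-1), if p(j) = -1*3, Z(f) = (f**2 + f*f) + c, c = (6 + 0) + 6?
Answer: 289295/361 ≈ 801.37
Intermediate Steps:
I = -1/19 (I = 1/(-19) = -1/19 ≈ -0.052632)
c = 12 (c = 6 + 6 = 12)
Z(f) = 12 + 2*f**2 (Z(f) = (f**2 + f*f) + 12 = (f**2 + f**2) + 12 = 2*f**2 + 12 = 12 + 2*f**2)
p(j) = -3
67*Z(I) + p(-1) = 67*(12 + 2*(-1/19)**2) - 3 = 67*(12 + 2*(1/361)) - 3 = 67*(12 + 2/361) - 3 = 67*(4334/361) - 3 = 290378/361 - 3 = 289295/361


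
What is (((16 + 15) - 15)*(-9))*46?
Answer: -6624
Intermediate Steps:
(((16 + 15) - 15)*(-9))*46 = ((31 - 15)*(-9))*46 = (16*(-9))*46 = -144*46 = -6624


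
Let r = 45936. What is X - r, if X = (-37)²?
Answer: -44567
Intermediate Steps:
X = 1369
X - r = 1369 - 1*45936 = 1369 - 45936 = -44567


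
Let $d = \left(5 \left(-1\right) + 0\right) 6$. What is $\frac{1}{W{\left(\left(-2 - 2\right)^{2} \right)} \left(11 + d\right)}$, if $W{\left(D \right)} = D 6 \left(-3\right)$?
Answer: $\frac{1}{5472} \approx 0.00018275$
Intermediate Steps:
$W{\left(D \right)} = - 18 D$ ($W{\left(D \right)} = 6 D \left(-3\right) = - 18 D$)
$d = -30$ ($d = \left(-5 + 0\right) 6 = \left(-5\right) 6 = -30$)
$\frac{1}{W{\left(\left(-2 - 2\right)^{2} \right)} \left(11 + d\right)} = \frac{1}{- 18 \left(-2 - 2\right)^{2} \left(11 - 30\right)} = \frac{1}{- 18 \left(-4\right)^{2} \left(-19\right)} = \frac{1}{\left(-18\right) 16 \left(-19\right)} = \frac{1}{\left(-288\right) \left(-19\right)} = \frac{1}{5472}$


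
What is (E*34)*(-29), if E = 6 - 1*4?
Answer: -1972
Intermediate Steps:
E = 2 (E = 6 - 4 = 2)
(E*34)*(-29) = (2*34)*(-29) = 68*(-29) = -1972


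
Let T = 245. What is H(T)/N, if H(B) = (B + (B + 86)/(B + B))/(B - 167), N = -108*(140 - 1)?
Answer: -40127/191252880 ≈ -0.00020981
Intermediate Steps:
N = -15012 (N = -108*139 = -15012)
H(B) = (B + (86 + B)/(2*B))/(-167 + B) (H(B) = (B + (86 + B)/((2*B)))/(-167 + B) = (B + (86 + B)*(1/(2*B)))/(-167 + B) = (B + (86 + B)/(2*B))/(-167 + B))
H(T)/N = ((43 + 245**2 + (1/2)*245)/(245*(-167 + 245)))/(-15012) = ((1/245)*(43 + 60025 + 245/2)/78)*(-1/15012) = ((1/245)*(1/78)*(120381/2))*(-1/15012) = (40127/12740)*(-1/15012) = -40127/191252880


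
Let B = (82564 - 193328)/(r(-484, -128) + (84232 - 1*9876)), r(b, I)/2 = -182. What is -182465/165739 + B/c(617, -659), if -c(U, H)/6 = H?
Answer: -13350278830429/12122331446988 ≈ -1.1013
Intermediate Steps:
r(b, I) = -364 (r(b, I) = 2*(-182) = -364)
c(U, H) = -6*H
B = -27691/18498 (B = (82564 - 193328)/(-364 + (84232 - 1*9876)) = -110764/(-364 + (84232 - 9876)) = -110764/(-364 + 74356) = -110764/73992 = -110764*1/73992 = -27691/18498 ≈ -1.4970)
-182465/165739 + B/c(617, -659) = -182465/165739 - 27691/(18498*((-6*(-659)))) = -182465*1/165739 - 27691/18498/3954 = -182465/165739 - 27691/18498*1/3954 = -182465/165739 - 27691/73141092 = -13350278830429/12122331446988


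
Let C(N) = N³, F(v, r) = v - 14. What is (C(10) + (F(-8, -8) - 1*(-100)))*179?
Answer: 192962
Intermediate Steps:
F(v, r) = -14 + v
(C(10) + (F(-8, -8) - 1*(-100)))*179 = (10³ + ((-14 - 8) - 1*(-100)))*179 = (1000 + (-22 + 100))*179 = (1000 + 78)*179 = 1078*179 = 192962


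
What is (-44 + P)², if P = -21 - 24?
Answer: 7921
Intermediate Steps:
P = -45
(-44 + P)² = (-44 - 45)² = (-89)² = 7921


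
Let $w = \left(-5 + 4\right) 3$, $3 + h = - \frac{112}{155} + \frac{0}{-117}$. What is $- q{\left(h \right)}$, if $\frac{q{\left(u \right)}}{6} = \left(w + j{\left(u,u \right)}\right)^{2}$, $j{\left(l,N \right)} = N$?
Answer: $- \frac{6514584}{24025} \approx -271.16$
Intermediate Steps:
$h = - \frac{577}{155}$ ($h = -3 + \left(- \frac{112}{155} + \frac{0}{-117}\right) = -3 + \left(\left(-112\right) \frac{1}{155} + 0 \left(- \frac{1}{117}\right)\right) = -3 + \left(- \frac{112}{155} + 0\right) = -3 - \frac{112}{155} = - \frac{577}{155} \approx -3.7226$)
$w = -3$ ($w = \left(-1\right) 3 = -3$)
$q{\left(u \right)} = 6 \left(-3 + u\right)^{2}$
$- q{\left(h \right)} = - 6 \left(-3 - \frac{577}{155}\right)^{2} = - 6 \left(- \frac{1042}{155}\right)^{2} = - \frac{6 \cdot 1085764}{24025} = \left(-1\right) \frac{6514584}{24025} = - \frac{6514584}{24025}$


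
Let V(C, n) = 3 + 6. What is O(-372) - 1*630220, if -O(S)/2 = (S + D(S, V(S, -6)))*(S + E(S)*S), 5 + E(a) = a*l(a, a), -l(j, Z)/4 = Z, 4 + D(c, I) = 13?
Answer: 149495024660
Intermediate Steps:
V(C, n) = 9
D(c, I) = 9 (D(c, I) = -4 + 13 = 9)
l(j, Z) = -4*Z
E(a) = -5 - 4*a² (E(a) = -5 + a*(-4*a) = -5 - 4*a²)
O(S) = -2*(9 + S)*(S + S*(-5 - 4*S²)) (O(S) = -2*(S + 9)*(S + (-5 - 4*S²)*S) = -2*(9 + S)*(S + S*(-5 - 4*S²)))
O(-372) - 1*630220 = 8*(-372)*(9 - 372 + (-372)³ + 9*(-372)²) - 1*630220 = 8*(-372)*(9 - 372 - 51478848 + 9*138384) - 630220 = 8*(-372)*(9 - 372 - 51478848 + 1245456) - 630220 = 8*(-372)*(-50233755) - 630220 = 149495654880 - 630220 = 149495024660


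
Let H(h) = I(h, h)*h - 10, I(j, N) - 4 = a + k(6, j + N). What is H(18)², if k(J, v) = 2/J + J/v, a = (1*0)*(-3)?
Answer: 5041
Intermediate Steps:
a = 0 (a = 0*(-3) = 0)
I(j, N) = 13/3 + 6/(N + j) (I(j, N) = 4 + (0 + (2/6 + 6/(j + N))) = 4 + (0 + (2*(⅙) + 6/(N + j))) = 4 + (0 + (⅓ + 6/(N + j))) = 4 + (⅓ + 6/(N + j)) = 13/3 + 6/(N + j))
H(h) = -10 + h*(13/3 + 3/h) (H(h) = (13/3 + 6/(h + h))*h - 10 = (13/3 + 6/((2*h)))*h - 10 = (13/3 + 6*(1/(2*h)))*h - 10 = (13/3 + 3/h)*h - 10 = h*(13/3 + 3/h) - 10 = -10 + h*(13/3 + 3/h))
H(18)² = (-7 + (13/3)*18)² = (-7 + 78)² = 71² = 5041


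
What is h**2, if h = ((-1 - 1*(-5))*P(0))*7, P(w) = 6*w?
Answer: 0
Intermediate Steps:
h = 0 (h = ((-1 - 1*(-5))*(6*0))*7 = ((-1 + 5)*0)*7 = (4*0)*7 = 0*7 = 0)
h**2 = 0**2 = 0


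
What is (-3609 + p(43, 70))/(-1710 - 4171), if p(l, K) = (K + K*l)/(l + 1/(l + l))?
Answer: 13084811/21753819 ≈ 0.60149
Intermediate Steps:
p(l, K) = (K + K*l)/(l + 1/(2*l))
(-3609 + p(43, 70))/(-1710 - 4171) = (-3609 + 2*70*43*(1 + 43)/(1 + 2*43**2))/(-1710 - 4171) = (-3609 + 2*70*43*44/(1 + 2*1849))/(-5881) = (-3609 + 2*70*43*44/(1 + 3698))*(-1/5881) = (-3609 + 2*70*43*44/3699)*(-1/5881) = (-3609 + 2*70*43*(1/3699)*44)*(-1/5881) = (-3609 + 264880/3699)*(-1/5881) = -13084811/3699*(-1/5881) = 13084811/21753819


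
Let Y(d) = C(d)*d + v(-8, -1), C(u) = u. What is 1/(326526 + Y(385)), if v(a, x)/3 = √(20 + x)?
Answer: 474751/225388511830 - 3*√19/225388511830 ≈ 2.1063e-6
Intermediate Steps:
v(a, x) = 3*√(20 + x)
Y(d) = d² + 3*√19 (Y(d) = d*d + 3*√(20 - 1) = d² + 3*√19)
1/(326526 + Y(385)) = 1/(326526 + (385² + 3*√19)) = 1/(326526 + (148225 + 3*√19)) = 1/(474751 + 3*√19)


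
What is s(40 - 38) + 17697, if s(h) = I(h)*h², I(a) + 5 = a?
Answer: 17685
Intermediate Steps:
I(a) = -5 + a
s(h) = h²*(-5 + h) (s(h) = (-5 + h)*h² = h²*(-5 + h))
s(40 - 38) + 17697 = (40 - 38)²*(-5 + (40 - 38)) + 17697 = 2²*(-5 + 2) + 17697 = 4*(-3) + 17697 = -12 + 17697 = 17685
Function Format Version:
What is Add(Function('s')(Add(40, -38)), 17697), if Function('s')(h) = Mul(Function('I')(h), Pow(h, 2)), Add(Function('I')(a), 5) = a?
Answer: 17685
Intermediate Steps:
Function('I')(a) = Add(-5, a)
Function('s')(h) = Mul(Pow(h, 2), Add(-5, h)) (Function('s')(h) = Mul(Add(-5, h), Pow(h, 2)) = Mul(Pow(h, 2), Add(-5, h)))
Add(Function('s')(Add(40, -38)), 17697) = Add(Mul(Pow(Add(40, -38), 2), Add(-5, Add(40, -38))), 17697) = Add(Mul(Pow(2, 2), Add(-5, 2)), 17697) = Add(Mul(4, -3), 17697) = Add(-12, 17697) = 17685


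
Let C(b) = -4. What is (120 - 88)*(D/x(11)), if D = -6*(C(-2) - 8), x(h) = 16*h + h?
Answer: 2304/187 ≈ 12.321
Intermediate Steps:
x(h) = 17*h
D = 72 (D = -6*(-4 - 8) = -6*(-12) = 72)
(120 - 88)*(D/x(11)) = (120 - 88)*(72/((17*11))) = 32*(72/187) = 2304/187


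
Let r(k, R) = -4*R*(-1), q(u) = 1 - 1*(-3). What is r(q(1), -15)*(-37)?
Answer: 2220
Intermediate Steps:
q(u) = 4 (q(u) = 1 + 3 = 4)
r(k, R) = 4*R
r(q(1), -15)*(-37) = (4*(-15))*(-37) = -60*(-37) = 2220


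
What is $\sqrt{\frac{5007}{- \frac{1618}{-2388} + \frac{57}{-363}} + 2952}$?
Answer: $\frac{3 \sqrt{7899495034058}}{75203} \approx 112.12$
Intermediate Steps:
$\sqrt{\frac{5007}{- \frac{1618}{-2388} + \frac{57}{-363}} + 2952} = \sqrt{\frac{5007}{\left(-1618\right) \left(- \frac{1}{2388}\right) + 57 \left(- \frac{1}{363}\right)} + 2952} = \sqrt{\frac{5007}{\frac{809}{1194} - \frac{19}{121}} + 2952} = \sqrt{\frac{5007}{\frac{75203}{144474}} + 2952} = \sqrt{5007 \cdot \frac{144474}{75203} + 2952} = \sqrt{\frac{723381318}{75203} + 2952} = \sqrt{\frac{945380574}{75203}} = \frac{3 \sqrt{7899495034058}}{75203}$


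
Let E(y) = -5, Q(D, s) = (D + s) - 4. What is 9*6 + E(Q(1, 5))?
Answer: 49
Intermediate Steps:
Q(D, s) = -4 + D + s
9*6 + E(Q(1, 5)) = 9*6 - 5 = 54 - 5 = 49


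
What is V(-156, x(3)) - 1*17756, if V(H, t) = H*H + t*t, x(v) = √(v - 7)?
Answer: 6576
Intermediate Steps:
x(v) = √(-7 + v)
V(H, t) = H² + t²
V(-156, x(3)) - 1*17756 = ((-156)² + (√(-7 + 3))²) - 1*17756 = (24336 + (√(-4))²) - 17756 = (24336 + (2*I)²) - 17756 = (24336 - 4) - 17756 = 24332 - 17756 = 6576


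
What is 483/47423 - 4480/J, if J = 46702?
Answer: -94948987/1107374473 ≈ -0.085742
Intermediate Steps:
483/47423 - 4480/J = 483/47423 - 4480/46702 = 483*(1/47423) - 4480*1/46702 = 483/47423 - 2240/23351 = -94948987/1107374473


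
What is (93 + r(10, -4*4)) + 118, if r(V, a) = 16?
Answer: 227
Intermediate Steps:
(93 + r(10, -4*4)) + 118 = (93 + 16) + 118 = 109 + 118 = 227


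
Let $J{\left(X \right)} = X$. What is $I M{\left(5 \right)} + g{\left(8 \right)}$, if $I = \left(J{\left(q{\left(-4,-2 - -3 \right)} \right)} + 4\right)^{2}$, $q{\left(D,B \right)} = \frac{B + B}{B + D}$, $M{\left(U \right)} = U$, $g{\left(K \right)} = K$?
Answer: $\frac{572}{9} \approx 63.556$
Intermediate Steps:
$q{\left(D,B \right)} = \frac{2 B}{B + D}$
$I = \frac{100}{9}$ ($I = \left(\frac{2 \left(-2 - -3\right)}{\left(-2 - -3\right) - 4} + 4\right)^{2} = \left(\frac{2 \left(-2 + 3\right)}{\left(-2 + 3\right) - 4} + 4\right)^{2} = \left(2 \cdot 1 \frac{1}{1 - 4} + 4\right)^{2} = \left(2 \cdot 1 \frac{1}{-3} + 4\right)^{2} = \left(2 \cdot 1 \left(- \frac{1}{3}\right) + 4\right)^{2} = \left(- \frac{2}{3} + 4\right)^{2} = \left(\frac{10}{3}\right)^{2} = \frac{100}{9} \approx 11.111$)
$I M{\left(5 \right)} + g{\left(8 \right)} = \frac{100}{9} \cdot 5 + 8 = \frac{500}{9} + 8 = \frac{572}{9}$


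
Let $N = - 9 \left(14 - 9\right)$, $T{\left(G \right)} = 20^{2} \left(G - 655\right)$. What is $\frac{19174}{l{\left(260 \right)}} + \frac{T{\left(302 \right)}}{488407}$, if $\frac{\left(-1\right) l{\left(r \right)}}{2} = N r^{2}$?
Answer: $- \frac{424848042091}{1485734094000} \approx -0.28595$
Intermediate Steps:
$T{\left(G \right)} = -262000 + 400 G$ ($T{\left(G \right)} = 400 \left(-655 + G\right) = -262000 + 400 G$)
$N = -45$ ($N = \left(-9\right) 5 = -45$)
$l{\left(r \right)} = 90 r^{2}$ ($l{\left(r \right)} = - 2 \left(- 45 r^{2}\right) = 90 r^{2}$)
$\frac{19174}{l{\left(260 \right)}} + \frac{T{\left(302 \right)}}{488407} = \frac{19174}{90 \cdot 260^{2}} + \frac{-262000 + 400 \cdot 302}{488407} = \frac{19174}{90 \cdot 67600} + \left(-262000 + 120800\right) \frac{1}{488407} = \frac{19174}{6084000} - \frac{141200}{488407} = 19174 \cdot \frac{1}{6084000} - \frac{141200}{488407} = \frac{9587}{3042000} - \frac{141200}{488407} = - \frac{424848042091}{1485734094000}$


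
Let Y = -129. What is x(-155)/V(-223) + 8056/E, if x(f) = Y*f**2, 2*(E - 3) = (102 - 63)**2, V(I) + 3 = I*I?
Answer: -3931331263/75931602 ≈ -51.775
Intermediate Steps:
V(I) = -3 + I**2 (V(I) = -3 + I*I = -3 + I**2)
E = 1527/2 (E = 3 + (102 - 63)**2/2 = 3 + (1/2)*39**2 = 3 + (1/2)*1521 = 3 + 1521/2 = 1527/2 ≈ 763.50)
x(f) = -129*f**2
x(-155)/V(-223) + 8056/E = (-129*(-155)**2)/(-3 + (-223)**2) + 8056/(1527/2) = (-129*24025)/(-3 + 49729) + 8056*(2/1527) = -3099225/49726 + 16112/1527 = -3931331263/75931602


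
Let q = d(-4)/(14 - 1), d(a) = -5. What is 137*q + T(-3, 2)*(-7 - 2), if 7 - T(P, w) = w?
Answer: -1270/13 ≈ -97.692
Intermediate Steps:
T(P, w) = 7 - w
q = -5/13 (q = -5/(14 - 1) = -5/13 ≈ -0.38462)
137*q + T(-3, 2)*(-7 - 2) = 137*(-5/13) + (7 - 1*2)*(-7 - 2) = -685/13 + (7 - 2)*(-9) = -685/13 + 5*(-9) = -685/13 - 45 = -1270/13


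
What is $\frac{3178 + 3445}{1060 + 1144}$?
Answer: $\frac{6623}{2204} \approx 3.005$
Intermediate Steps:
$\frac{3178 + 3445}{1060 + 1144} = \frac{6623}{2204}$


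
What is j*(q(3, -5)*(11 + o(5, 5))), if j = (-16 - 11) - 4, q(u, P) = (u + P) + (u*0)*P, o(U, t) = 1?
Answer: 744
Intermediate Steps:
q(u, P) = P + u (q(u, P) = (P + u) + 0*P = (P + u) + 0 = P + u)
j = -31 (j = -27 - 4 = -31)
j*(q(3, -5)*(11 + o(5, 5))) = -31*(-5 + 3)*(11 + 1) = -(-62)*12 = -31*(-24) = 744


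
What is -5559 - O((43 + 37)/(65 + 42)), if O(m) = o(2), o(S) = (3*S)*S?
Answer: -5571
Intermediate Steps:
o(S) = 3*S²
O(m) = 12 (O(m) = 3*2² = 3*4 = 12)
-5559 - O((43 + 37)/(65 + 42)) = -5559 - 1*12 = -5559 - 12 = -5571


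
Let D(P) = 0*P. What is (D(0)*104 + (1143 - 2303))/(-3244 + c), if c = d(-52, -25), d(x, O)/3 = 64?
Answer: 290/763 ≈ 0.38008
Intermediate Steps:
d(x, O) = 192 (d(x, O) = 3*64 = 192)
c = 192
D(P) = 0
(D(0)*104 + (1143 - 2303))/(-3244 + c) = (0*104 + (1143 - 2303))/(-3244 + 192) = (0 - 1160)/(-3052) = -1160*(-1/3052) = 290/763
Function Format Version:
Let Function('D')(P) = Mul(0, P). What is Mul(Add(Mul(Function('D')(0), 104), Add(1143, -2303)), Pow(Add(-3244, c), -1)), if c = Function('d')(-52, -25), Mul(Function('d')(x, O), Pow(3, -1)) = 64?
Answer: Rational(290, 763) ≈ 0.38008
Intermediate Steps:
Function('d')(x, O) = 192 (Function('d')(x, O) = Mul(3, 64) = 192)
c = 192
Function('D')(P) = 0
Mul(Add(Mul(Function('D')(0), 104), Add(1143, -2303)), Pow(Add(-3244, c), -1)) = Mul(Add(Mul(0, 104), Add(1143, -2303)), Pow(Add(-3244, 192), -1)) = Mul(Add(0, -1160), Pow(-3052, -1)) = Mul(-1160, Rational(-1, 3052)) = Rational(290, 763)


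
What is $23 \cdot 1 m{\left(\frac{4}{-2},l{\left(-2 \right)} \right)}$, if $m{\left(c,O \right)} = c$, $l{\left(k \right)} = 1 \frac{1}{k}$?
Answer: $-46$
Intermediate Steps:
$l{\left(k \right)} = \frac{1}{k}$
$23 \cdot 1 m{\left(\frac{4}{-2},l{\left(-2 \right)} \right)} = 23 \cdot 1 \frac{4}{-2} = 23 \cdot 4 \left(- \frac{1}{2}\right) = 23 \left(-2\right) = -46$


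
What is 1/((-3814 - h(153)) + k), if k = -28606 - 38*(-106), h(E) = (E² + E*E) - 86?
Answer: -1/75124 ≈ -1.3311e-5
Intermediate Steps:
h(E) = -86 + 2*E² (h(E) = (E² + E²) - 86 = 2*E² - 86 = -86 + 2*E²)
k = -24578 (k = -28606 - 1*(-4028) = -28606 + 4028 = -24578)
1/((-3814 - h(153)) + k) = 1/((-3814 - (-86 + 2*153²)) - 24578) = 1/((-3814 - (-86 + 2*23409)) - 24578) = 1/((-3814 - (-86 + 46818)) - 24578) = 1/((-3814 - 1*46732) - 24578) = 1/((-3814 - 46732) - 24578) = 1/(-50546 - 24578) = 1/(-75124) = -1/75124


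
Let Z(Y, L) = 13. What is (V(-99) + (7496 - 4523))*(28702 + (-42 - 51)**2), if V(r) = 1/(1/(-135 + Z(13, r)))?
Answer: 106487701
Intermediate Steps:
V(r) = -122 (V(r) = 1/(1/(-135 + 13)) = 1/(1/(-122)) = 1/(-1/122) = -122)
(V(-99) + (7496 - 4523))*(28702 + (-42 - 51)**2) = (-122 + (7496 - 4523))*(28702 + (-42 - 51)**2) = (-122 + 2973)*(28702 + (-93)**2) = 2851*(28702 + 8649) = 2851*37351 = 106487701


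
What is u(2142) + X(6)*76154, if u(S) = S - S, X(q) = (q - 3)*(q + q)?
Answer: 2741544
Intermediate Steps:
X(q) = 2*q*(-3 + q) (X(q) = (-3 + q)*(2*q) = 2*q*(-3 + q))
u(S) = 0
u(2142) + X(6)*76154 = 0 + (2*6*(-3 + 6))*76154 = 0 + (2*6*3)*76154 = 0 + 36*76154 = 0 + 2741544 = 2741544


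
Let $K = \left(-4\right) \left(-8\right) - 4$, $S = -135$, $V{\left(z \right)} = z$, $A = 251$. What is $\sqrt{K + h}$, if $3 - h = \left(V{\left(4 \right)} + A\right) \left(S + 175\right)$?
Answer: $i \sqrt{10169} \approx 100.84 i$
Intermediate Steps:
$K = 28$ ($K = 32 - 4 = 28$)
$h = -10197$ ($h = 3 - \left(4 + 251\right) \left(-135 + 175\right) = 3 - 255 \cdot 40 = 3 - 10200 = -10197$)
$\sqrt{K + h} = \sqrt{28 - 10197} = \sqrt{-10169} = i \sqrt{10169}$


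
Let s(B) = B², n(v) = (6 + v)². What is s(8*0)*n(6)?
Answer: 0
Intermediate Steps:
s(8*0)*n(6) = (8*0)²*(6 + 6)² = 0²*12² = 0*144 = 0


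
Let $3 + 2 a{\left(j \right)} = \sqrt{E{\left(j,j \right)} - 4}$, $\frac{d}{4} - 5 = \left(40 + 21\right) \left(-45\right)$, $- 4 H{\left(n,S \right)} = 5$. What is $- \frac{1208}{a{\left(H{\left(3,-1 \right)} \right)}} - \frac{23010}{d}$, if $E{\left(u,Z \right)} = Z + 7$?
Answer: $\frac{31841961}{31784} + \frac{4832 \sqrt{7}}{29} \approx 1442.7$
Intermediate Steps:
$E{\left(u,Z \right)} = 7 + Z$
$H{\left(n,S \right)} = - \frac{5}{4}$ ($H{\left(n,S \right)} = \left(- \frac{1}{4}\right) 5 = - \frac{5}{4}$)
$d = -10960$ ($d = 20 + 4 \left(40 + 21\right) \left(-45\right) = 20 + 4 \cdot 61 \left(-45\right) = 20 + 4 \left(-2745\right) = 20 - 10980 = -10960$)
$a{\left(j \right)} = - \frac{3}{2} + \frac{\sqrt{3 + j}}{2}$ ($a{\left(j \right)} = - \frac{3}{2} + \frac{\sqrt{\left(7 + j\right) - 4}}{2} = - \frac{3}{2} + \frac{\sqrt{3 + j}}{2}$)
$- \frac{1208}{a{\left(H{\left(3,-1 \right)} \right)}} - \frac{23010}{d} = - \frac{1208}{- \frac{3}{2} + \frac{\sqrt{3 - \frac{5}{4}}}{2}} - \frac{23010}{-10960} = - \frac{1208}{- \frac{3}{2} + \frac{\sqrt{\frac{7}{4}}}{2}} - - \frac{2301}{1096} = - \frac{1208}{- \frac{3}{2} + \frac{\frac{1}{2} \sqrt{7}}{2}} + \frac{2301}{1096} = - \frac{1208}{- \frac{3}{2} + \frac{\sqrt{7}}{4}} + \frac{2301}{1096} = \frac{2301}{1096} - \frac{1208}{- \frac{3}{2} + \frac{\sqrt{7}}{4}}$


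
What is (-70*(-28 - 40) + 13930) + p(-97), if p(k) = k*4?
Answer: 18302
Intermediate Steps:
p(k) = 4*k
(-70*(-28 - 40) + 13930) + p(-97) = (-70*(-28 - 40) + 13930) + 4*(-97) = (-70*(-68) + 13930) - 388 = (4760 + 13930) - 388 = 18690 - 388 = 18302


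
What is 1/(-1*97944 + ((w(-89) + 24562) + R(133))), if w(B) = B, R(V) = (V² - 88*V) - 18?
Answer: -1/67504 ≈ -1.4814e-5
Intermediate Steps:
R(V) = -18 + V² - 88*V
1/(-1*97944 + ((w(-89) + 24562) + R(133))) = 1/(-1*97944 + ((-89 + 24562) + (-18 + 133² - 88*133))) = 1/(-97944 + (24473 + (-18 + 17689 - 11704))) = 1/(-97944 + (24473 + 5967)) = 1/(-97944 + 30440) = 1/(-67504) = -1/67504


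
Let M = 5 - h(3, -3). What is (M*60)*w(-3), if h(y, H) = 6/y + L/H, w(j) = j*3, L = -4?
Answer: -900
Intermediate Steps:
w(j) = 3*j
h(y, H) = -4/H + 6/y (h(y, H) = 6/y - 4/H = -4/H + 6/y)
M = 5/3 (M = 5 - (-4/(-3) + 6/3) = 5 - (-4*(-⅓) + 6*(⅓)) = 5 - (4/3 + 2) = 5 - 1*10/3 = 5 - 10/3 = 5/3 ≈ 1.6667)
(M*60)*w(-3) = ((5/3)*60)*(3*(-3)) = 100*(-9) = -900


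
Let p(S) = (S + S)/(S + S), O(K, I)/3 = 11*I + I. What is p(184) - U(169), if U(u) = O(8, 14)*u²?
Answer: -14394743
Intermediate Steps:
O(K, I) = 36*I (O(K, I) = 3*(11*I + I) = 3*(12*I) = 36*I)
U(u) = 504*u² (U(u) = (36*14)*u² = 504*u²)
p(S) = 1 (p(S) = (2*S)/((2*S)) = (2*S)*(1/(2*S)) = 1)
p(184) - U(169) = 1 - 504*169² = 1 - 504*28561 = 1 - 1*14394744 = 1 - 14394744 = -14394743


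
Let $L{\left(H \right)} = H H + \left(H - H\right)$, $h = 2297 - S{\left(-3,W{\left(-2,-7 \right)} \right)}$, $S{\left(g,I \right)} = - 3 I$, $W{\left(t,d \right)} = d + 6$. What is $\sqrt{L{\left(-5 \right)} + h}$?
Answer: $\sqrt{2319} \approx 48.156$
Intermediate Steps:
$W{\left(t,d \right)} = 6 + d$
$h = 2294$ ($h = 2297 - - 3 \left(6 - 7\right) = 2297 - \left(-3\right) \left(-1\right) = 2297 - 3 = 2294$)
$L{\left(H \right)} = H^{2}$ ($L{\left(H \right)} = H^{2} + 0 = H^{2}$)
$\sqrt{L{\left(-5 \right)} + h} = \sqrt{\left(-5\right)^{2} + 2294} = \sqrt{25 + 2294} = \sqrt{2319}$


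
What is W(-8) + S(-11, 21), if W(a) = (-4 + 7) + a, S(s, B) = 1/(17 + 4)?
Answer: -104/21 ≈ -4.9524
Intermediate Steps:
S(s, B) = 1/21
W(a) = 3 + a
W(-8) + S(-11, 21) = (3 - 8) + 1/21 = -5 + 1/21 = -104/21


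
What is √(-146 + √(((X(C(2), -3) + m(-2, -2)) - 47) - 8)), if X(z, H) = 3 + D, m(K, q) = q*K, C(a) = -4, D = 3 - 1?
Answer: √(-146 + I*√46) ≈ 0.28058 + 12.086*I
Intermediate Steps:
D = 2
m(K, q) = K*q
X(z, H) = 5 (X(z, H) = 3 + 2 = 5)
√(-146 + √(((X(C(2), -3) + m(-2, -2)) - 47) - 8)) = √(-146 + √(((5 - 2*(-2)) - 47) - 8)) = √(-146 + √(((5 + 4) - 47) - 8)) = √(-146 + √((9 - 47) - 8)) = √(-146 + √(-38 - 8)) = √(-146 + √(-46)) = √(-146 + I*√46)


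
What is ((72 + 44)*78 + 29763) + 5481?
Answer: 44292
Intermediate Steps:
((72 + 44)*78 + 29763) + 5481 = (116*78 + 29763) + 5481 = (9048 + 29763) + 5481 = 38811 + 5481 = 44292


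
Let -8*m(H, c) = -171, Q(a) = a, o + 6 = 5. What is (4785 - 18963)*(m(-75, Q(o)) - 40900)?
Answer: 2318308581/4 ≈ 5.7958e+8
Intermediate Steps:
o = -1 (o = -6 + 5 = -1)
m(H, c) = 171/8 (m(H, c) = -⅛*(-171) = 171/8)
(4785 - 18963)*(m(-75, Q(o)) - 40900) = (4785 - 18963)*(171/8 - 40900) = -14178*(-327029/8) = 2318308581/4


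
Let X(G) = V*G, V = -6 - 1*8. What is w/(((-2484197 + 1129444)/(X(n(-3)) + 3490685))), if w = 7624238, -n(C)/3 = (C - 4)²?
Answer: -26629503904834/1354753 ≈ -1.9656e+7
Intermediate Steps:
n(C) = -3*(-4 + C)² (n(C) = -3*(C - 4)² = -3*(-4 + C)²)
V = -14 (V = -6 - 8 = -14)
X(G) = -14*G
w/(((-2484197 + 1129444)/(X(n(-3)) + 3490685))) = 7624238/(((-2484197 + 1129444)/(-(-42)*(-4 - 3)² + 3490685))) = 7624238/((-1354753/(-(-42)*(-7)² + 3490685))) = 7624238/((-1354753/(-(-42)*49 + 3490685))) = 7624238/((-1354753/(-14*(-147) + 3490685))) = 7624238/((-1354753/(2058 + 3490685))) = 7624238/((-1354753/3492743)) = 7624238/((-1354753*1/3492743)) = 7624238/(-1354753/3492743) = 7624238*(-3492743/1354753) = -26629503904834/1354753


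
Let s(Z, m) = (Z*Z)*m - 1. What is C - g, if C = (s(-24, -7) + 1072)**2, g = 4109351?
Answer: 4658170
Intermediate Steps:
s(Z, m) = -1 + m*Z**2 (s(Z, m) = Z**2*m - 1 = m*Z**2 - 1 = -1 + m*Z**2)
C = 8767521 (C = ((-1 - 7*(-24)**2) + 1072)**2 = ((-1 - 7*576) + 1072)**2 = ((-1 - 4032) + 1072)**2 = (-4033 + 1072)**2 = (-2961)**2 = 8767521)
C - g = 8767521 - 1*4109351 = 8767521 - 4109351 = 4658170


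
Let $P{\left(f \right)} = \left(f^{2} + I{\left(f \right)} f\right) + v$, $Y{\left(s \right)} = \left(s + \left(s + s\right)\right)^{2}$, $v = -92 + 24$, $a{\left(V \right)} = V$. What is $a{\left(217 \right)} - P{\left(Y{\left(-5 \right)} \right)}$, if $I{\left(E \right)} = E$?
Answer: $-100965$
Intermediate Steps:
$v = -68$
$Y{\left(s \right)} = 9 s^{2}$ ($Y{\left(s \right)} = \left(s + 2 s\right)^{2} = \left(3 s\right)^{2} = 9 s^{2}$)
$P{\left(f \right)} = -68 + 2 f^{2}$ ($P{\left(f \right)} = \left(f^{2} + f f\right) - 68 = \left(f^{2} + f^{2}\right) - 68 = 2 f^{2} - 68 = -68 + 2 f^{2}$)
$a{\left(217 \right)} - P{\left(Y{\left(-5 \right)} \right)} = 217 - \left(-68 + 2 \left(9 \left(-5\right)^{2}\right)^{2}\right) = 217 - \left(-68 + 2 \left(9 \cdot 25\right)^{2}\right) = 217 - \left(-68 + 2 \cdot 225^{2}\right) = 217 - \left(-68 + 2 \cdot 50625\right) = 217 - \left(-68 + 101250\right) = 217 - 101182 = -100965$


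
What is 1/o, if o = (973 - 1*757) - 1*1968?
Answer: -1/1752 ≈ -0.00057078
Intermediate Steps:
o = -1752 (o = (973 - 757) - 1968 = 216 - 1968 = -1752)
1/o = 1/(-1752) = -1/1752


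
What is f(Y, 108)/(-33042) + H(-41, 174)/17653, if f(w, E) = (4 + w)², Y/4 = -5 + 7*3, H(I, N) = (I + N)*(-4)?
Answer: -49602908/291645213 ≈ -0.17008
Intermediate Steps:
H(I, N) = -4*I - 4*N
Y = 64 (Y = 4*(-5 + 7*3) = 4*(-5 + 21) = 4*16 = 64)
f(Y, 108)/(-33042) + H(-41, 174)/17653 = (4 + 64)²/(-33042) + (-4*(-41) - 4*174)/17653 = 68²*(-1/33042) + (164 - 696)*(1/17653) = 4624*(-1/33042) - 532*1/17653 = -2312/16521 - 532/17653 = -49602908/291645213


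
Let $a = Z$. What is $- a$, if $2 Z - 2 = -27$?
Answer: $\frac{25}{2} \approx 12.5$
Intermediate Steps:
$Z = - \frac{25}{2}$ ($Z = 1 + \frac{1}{2} \left(-27\right) = 1 - \frac{27}{2} = - \frac{25}{2} \approx -12.5$)
$a = - \frac{25}{2} \approx -12.5$
$- a = \left(-1\right) \left(- \frac{25}{2}\right) = \frac{25}{2}$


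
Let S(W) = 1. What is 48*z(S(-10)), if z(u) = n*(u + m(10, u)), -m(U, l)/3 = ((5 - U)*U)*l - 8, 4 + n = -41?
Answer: -378000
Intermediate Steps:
n = -45 (n = -4 - 41 = -45)
m(U, l) = 24 - 3*U*l*(5 - U) (m(U, l) = -3*(((5 - U)*U)*l - 8) = -3*((U*(5 - U))*l - 8) = -3*(U*l*(5 - U) - 8) = -3*(-8 + U*l*(5 - U)) = 24 - 3*U*l*(5 - U))
z(u) = -1080 - 6795*u (z(u) = -45*(u + (24 - 15*10*u + 3*u*10²)) = -45*(u + (24 - 150*u + 3*u*100)) = -45*(u + (24 - 150*u + 300*u)) = -45*(u + (24 + 150*u)) = -45*(24 + 151*u) = -1080 - 6795*u)
48*z(S(-10)) = 48*(-1080 - 6795*1) = 48*(-1080 - 6795) = 48*(-7875) = -378000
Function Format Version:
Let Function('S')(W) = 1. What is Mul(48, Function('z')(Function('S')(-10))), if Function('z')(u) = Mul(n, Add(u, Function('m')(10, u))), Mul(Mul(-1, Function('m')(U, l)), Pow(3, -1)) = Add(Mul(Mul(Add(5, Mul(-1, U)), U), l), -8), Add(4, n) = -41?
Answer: -378000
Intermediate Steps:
n = -45 (n = Add(-4, -41) = -45)
Function('m')(U, l) = Add(24, Mul(-3, U, l, Add(5, Mul(-1, U)))) (Function('m')(U, l) = Mul(-3, Add(Mul(Mul(Add(5, Mul(-1, U)), U), l), -8)) = Mul(-3, Add(Mul(Mul(U, Add(5, Mul(-1, U))), l), -8)) = Mul(-3, Add(Mul(U, l, Add(5, Mul(-1, U))), -8)) = Mul(-3, Add(-8, Mul(U, l, Add(5, Mul(-1, U))))) = Add(24, Mul(-3, U, l, Add(5, Mul(-1, U)))))
Function('z')(u) = Add(-1080, Mul(-6795, u)) (Function('z')(u) = Mul(-45, Add(u, Add(24, Mul(-15, 10, u), Mul(3, u, Pow(10, 2))))) = Mul(-45, Add(u, Add(24, Mul(-150, u), Mul(3, u, 100)))) = Mul(-45, Add(u, Add(24, Mul(-150, u), Mul(300, u)))) = Mul(-45, Add(u, Add(24, Mul(150, u)))) = Mul(-45, Add(24, Mul(151, u))) = Add(-1080, Mul(-6795, u)))
Mul(48, Function('z')(Function('S')(-10))) = Mul(48, Add(-1080, Mul(-6795, 1))) = Mul(48, Add(-1080, -6795)) = Mul(48, -7875) = -378000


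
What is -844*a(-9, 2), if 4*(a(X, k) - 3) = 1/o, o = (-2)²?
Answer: -10339/4 ≈ -2584.8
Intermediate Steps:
o = 4
a(X, k) = 49/16 (a(X, k) = 3 + (¼)/4 = 3 + (¼)*(¼) = 3 + 1/16 = 49/16)
-844*a(-9, 2) = -844*49/16 = -10339/4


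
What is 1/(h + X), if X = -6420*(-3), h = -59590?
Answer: -1/40330 ≈ -2.4795e-5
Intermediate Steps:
X = 19260
1/(h + X) = 1/(-59590 + 19260) = 1/(-40330) = -1/40330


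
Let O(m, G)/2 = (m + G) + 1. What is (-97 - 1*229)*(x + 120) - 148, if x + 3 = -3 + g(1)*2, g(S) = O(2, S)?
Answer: -42528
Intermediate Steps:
O(m, G) = 2 + 2*G + 2*m (O(m, G) = 2*((m + G) + 1) = 2*((G + m) + 1) = 2*(1 + G + m) = 2 + 2*G + 2*m)
g(S) = 6 + 2*S (g(S) = 2 + 2*S + 2*2 = 2 + 2*S + 4 = 6 + 2*S)
x = 10 (x = -3 + (-3 + (6 + 2*1)*2) = -3 + (-3 + (6 + 2)*2) = -3 + (-3 + 8*2) = -3 + (-3 + 16) = -3 + 13 = 10)
(-97 - 1*229)*(x + 120) - 148 = (-97 - 1*229)*(10 + 120) - 148 = (-97 - 229)*130 - 148 = -326*130 - 148 = -42380 - 148 = -42528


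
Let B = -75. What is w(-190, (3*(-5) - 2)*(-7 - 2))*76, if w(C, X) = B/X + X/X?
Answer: 1976/51 ≈ 38.745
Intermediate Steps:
w(C, X) = 1 - 75/X (w(C, X) = -75/X + X/X = -75/X + 1 = 1 - 75/X)
w(-190, (3*(-5) - 2)*(-7 - 2))*76 = ((-75 + (3*(-5) - 2)*(-7 - 2))/(((3*(-5) - 2)*(-7 - 2))))*76 = ((-75 + (-15 - 2)*(-9))/(((-15 - 2)*(-9))))*76 = ((-75 - 17*(-9))/((-17*(-9))))*76 = ((-75 + 153)/153)*76 = ((1/153)*78)*76 = (26/51)*76 = 1976/51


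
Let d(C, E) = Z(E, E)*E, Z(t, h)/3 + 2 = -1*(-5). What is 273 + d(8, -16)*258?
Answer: -36879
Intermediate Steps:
Z(t, h) = 9 (Z(t, h) = -6 + 3*(-1*(-5)) = -6 + 3*5 = -6 + 15 = 9)
d(C, E) = 9*E
273 + d(8, -16)*258 = 273 + (9*(-16))*258 = 273 - 144*258 = 273 - 37152 = -36879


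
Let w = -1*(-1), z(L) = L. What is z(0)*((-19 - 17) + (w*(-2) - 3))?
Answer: 0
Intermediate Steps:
w = 1
z(0)*((-19 - 17) + (w*(-2) - 3)) = 0*((-19 - 17) + (1*(-2) - 3)) = 0*(-36 + (-2 - 3)) = 0*(-36 - 5) = 0*(-41) = 0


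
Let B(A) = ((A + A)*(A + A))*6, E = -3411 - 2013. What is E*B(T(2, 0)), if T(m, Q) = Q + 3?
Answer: -1171584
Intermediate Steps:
E = -5424
T(m, Q) = 3 + Q
B(A) = 24*A² (B(A) = ((2*A)*(2*A))*6 = (4*A²)*6 = 24*A²)
E*B(T(2, 0)) = -130176*(3 + 0)² = -130176*3² = -130176*9 = -5424*216 = -1171584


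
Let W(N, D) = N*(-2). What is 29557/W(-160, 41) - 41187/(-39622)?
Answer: 592143647/6339520 ≈ 93.405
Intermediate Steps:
W(N, D) = -2*N
29557/W(-160, 41) - 41187/(-39622) = 29557/((-2*(-160))) - 41187/(-39622) = 29557/320 - 41187*(-1/39622) = 29557*(1/320) + 41187/39622 = 29557/320 + 41187/39622 = 592143647/6339520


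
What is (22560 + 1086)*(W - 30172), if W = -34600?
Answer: -1531598712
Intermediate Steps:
(22560 + 1086)*(W - 30172) = (22560 + 1086)*(-34600 - 30172) = 23646*(-64772) = -1531598712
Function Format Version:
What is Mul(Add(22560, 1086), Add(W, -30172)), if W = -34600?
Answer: -1531598712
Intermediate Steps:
Mul(Add(22560, 1086), Add(W, -30172)) = Mul(Add(22560, 1086), Add(-34600, -30172)) = Mul(23646, -64772) = -1531598712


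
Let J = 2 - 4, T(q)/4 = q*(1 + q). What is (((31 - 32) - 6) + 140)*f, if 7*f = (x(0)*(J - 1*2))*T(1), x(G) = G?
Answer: 0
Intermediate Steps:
T(q) = 4*q*(1 + q) (T(q) = 4*(q*(1 + q)) = 4*q*(1 + q))
J = -2
f = 0 (f = ((0*(-2 - 1*2))*(4*1*(1 + 1)))/7 = ((0*(-2 - 2))*(4*1*2))/7 = ((0*(-4))*8)/7 = (0*8)/7 = (⅐)*0 = 0)
(((31 - 32) - 6) + 140)*f = (((31 - 32) - 6) + 140)*0 = ((-1 - 6) + 140)*0 = (-7 + 140)*0 = 133*0 = 0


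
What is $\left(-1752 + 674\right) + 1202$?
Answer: $124$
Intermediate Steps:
$\left(-1752 + 674\right) + 1202 = -1078 + 1202 = 124$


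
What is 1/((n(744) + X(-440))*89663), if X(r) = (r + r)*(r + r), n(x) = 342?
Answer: 1/69465691946 ≈ 1.4396e-11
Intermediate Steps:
X(r) = 4*r² (X(r) = (2*r)*(2*r) = 4*r²)
1/((n(744) + X(-440))*89663) = 1/((342 + 4*(-440)²)*89663) = (1/89663)/(342 + 4*193600) = (1/89663)/(342 + 774400) = (1/89663)/774742 = (1/774742)*(1/89663) = 1/69465691946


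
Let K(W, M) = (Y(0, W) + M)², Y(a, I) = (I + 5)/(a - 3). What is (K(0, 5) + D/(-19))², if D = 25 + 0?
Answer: 2805625/29241 ≈ 95.948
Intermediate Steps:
D = 25
Y(a, I) = (5 + I)/(-3 + a)
K(W, M) = (-5/3 + M - W/3)² (K(W, M) = ((5 + W)/(-3 + 0) + M)² = ((5 + W)/(-3) + M)² = (-(5 + W)/3 + M)² = ((-5/3 - W/3) + M)² = (-5/3 + M - W/3)²)
(K(0, 5) + D/(-19))² = ((-5 - 1*0 + 3*5)²/9 + 25/(-19))² = ((-5 + 0 + 15)²/9 + 25*(-1/19))² = ((⅑)*10² - 25/19)² = ((⅑)*100 - 25/19)² = (100/9 - 25/19)² = (1675/171)² = 2805625/29241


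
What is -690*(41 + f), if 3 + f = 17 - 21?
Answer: -23460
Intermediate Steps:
f = -7 (f = -3 + (17 - 21) = -3 - 4 = -7)
-690*(41 + f) = -690*(41 - 7) = -690*34 = -23*1020 = -23460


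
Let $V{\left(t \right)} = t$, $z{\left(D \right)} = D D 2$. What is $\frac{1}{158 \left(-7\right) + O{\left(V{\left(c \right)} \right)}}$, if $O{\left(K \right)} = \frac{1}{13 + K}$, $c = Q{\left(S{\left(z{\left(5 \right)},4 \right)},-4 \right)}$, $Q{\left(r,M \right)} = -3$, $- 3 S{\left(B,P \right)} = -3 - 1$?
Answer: $- \frac{10}{11059} \approx -0.00090424$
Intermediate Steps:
$z{\left(D \right)} = 2 D^{2}$ ($z{\left(D \right)} = D^{2} \cdot 2 = 2 D^{2}$)
$S{\left(B,P \right)} = \frac{4}{3}$ ($S{\left(B,P \right)} = - \frac{-3 - 1}{3} = \left(- \frac{1}{3}\right) \left(-4\right) = \frac{4}{3}$)
$c = -3$
$\frac{1}{158 \left(-7\right) + O{\left(V{\left(c \right)} \right)}} = \frac{1}{158 \left(-7\right) + \frac{1}{13 - 3}} = \frac{1}{-1106 + \frac{1}{10}} = \frac{1}{- \frac{11059}{10}} = - \frac{10}{11059}$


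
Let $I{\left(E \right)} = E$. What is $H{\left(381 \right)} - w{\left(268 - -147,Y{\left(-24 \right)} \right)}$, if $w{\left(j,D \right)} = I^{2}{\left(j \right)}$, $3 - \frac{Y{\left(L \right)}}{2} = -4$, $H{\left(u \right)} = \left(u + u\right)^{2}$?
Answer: $408419$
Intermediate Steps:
$H{\left(u \right)} = 4 u^{2}$ ($H{\left(u \right)} = \left(2 u\right)^{2} = 4 u^{2}$)
$Y{\left(L \right)} = 14$ ($Y{\left(L \right)} = 6 - -8 = 6 + 8 = 14$)
$w{\left(j,D \right)} = j^{2}$
$H{\left(381 \right)} - w{\left(268 - -147,Y{\left(-24 \right)} \right)} = 4 \cdot 381^{2} - \left(268 - -147\right)^{2} = 4 \cdot 145161 - \left(268 + 147\right)^{2} = 580644 - 415^{2} = 580644 - 172225 = 408419$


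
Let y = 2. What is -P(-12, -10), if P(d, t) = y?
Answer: -2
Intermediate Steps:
P(d, t) = 2
-P(-12, -10) = -1*2 = -2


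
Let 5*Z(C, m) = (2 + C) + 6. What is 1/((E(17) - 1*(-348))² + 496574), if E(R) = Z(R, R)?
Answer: 1/621183 ≈ 1.6098e-6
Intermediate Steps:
Z(C, m) = 8/5 + C/5 (Z(C, m) = ((2 + C) + 6)/5 = (8 + C)/5 = 8/5 + C/5)
E(R) = 8/5 + R/5
1/((E(17) - 1*(-348))² + 496574) = 1/(((8/5 + (⅕)*17) - 1*(-348))² + 496574) = 1/(((8/5 + 17/5) + 348)² + 496574) = 1/((5 + 348)² + 496574) = 1/(353² + 496574) = 1/(124609 + 496574) = 1/621183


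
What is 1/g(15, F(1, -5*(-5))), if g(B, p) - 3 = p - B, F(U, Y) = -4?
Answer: -1/16 ≈ -0.062500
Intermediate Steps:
g(B, p) = 3 + p - B (g(B, p) = 3 + (p - B) = 3 + p - B)
1/g(15, F(1, -5*(-5))) = 1/(3 - 4 - 1*15) = 1/(3 - 4 - 15) = 1/(-16) = -1/16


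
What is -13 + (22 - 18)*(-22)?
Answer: -101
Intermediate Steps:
-13 + (22 - 18)*(-22) = -13 + 4*(-22) = -13 - 88 = -101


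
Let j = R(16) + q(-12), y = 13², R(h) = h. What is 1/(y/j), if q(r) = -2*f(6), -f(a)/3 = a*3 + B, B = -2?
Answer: 112/169 ≈ 0.66272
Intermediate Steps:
f(a) = 6 - 9*a (f(a) = -3*(a*3 - 2) = -3*(3*a - 2) = -3*(-2 + 3*a) = 6 - 9*a)
y = 169
q(r) = 96 (q(r) = -2*(6 - 9*6) = -2*(6 - 54) = -2*(-48) = 96)
j = 112 (j = 16 + 96 = 112)
1/(y/j) = 1/(169/112) = 112/169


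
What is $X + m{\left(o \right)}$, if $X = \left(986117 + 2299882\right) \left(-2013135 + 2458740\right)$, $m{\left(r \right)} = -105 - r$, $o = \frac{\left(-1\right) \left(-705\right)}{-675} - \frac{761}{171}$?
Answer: $\frac{139104470508072}{95} \approx 1.4643 \cdot 10^{12}$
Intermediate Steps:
$o = - \frac{522}{95}$ ($o = 705 \left(- \frac{1}{675}\right) - \frac{761}{171} = - \frac{47}{45} - \frac{761}{171} = - \frac{522}{95} \approx -5.4947$)
$X = 1464257584395$ ($X = 3285999 \cdot 445605 = 1464257584395$)
$X + m{\left(o \right)} = 1464257584395 - \frac{9453}{95} = \frac{139104470508072}{95}$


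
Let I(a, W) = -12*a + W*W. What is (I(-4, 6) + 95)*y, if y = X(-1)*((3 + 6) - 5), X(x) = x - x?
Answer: 0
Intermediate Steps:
X(x) = 0
I(a, W) = W² - 12*a (I(a, W) = -12*a + W² = W² - 12*a)
y = 0 (y = 0*((3 + 6) - 5) = 0*(9 - 5) = 0*4 = 0)
(I(-4, 6) + 95)*y = ((6² - 12*(-4)) + 95)*0 = ((36 + 48) + 95)*0 = (84 + 95)*0 = 179*0 = 0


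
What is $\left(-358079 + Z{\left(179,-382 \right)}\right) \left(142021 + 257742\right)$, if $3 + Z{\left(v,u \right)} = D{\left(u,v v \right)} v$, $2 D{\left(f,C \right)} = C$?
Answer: $\frac{2006480455525}{2} \approx 1.0032 \cdot 10^{12}$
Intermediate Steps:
$D{\left(f,C \right)} = \frac{C}{2}$
$Z{\left(v,u \right)} = -3 + \frac{v^{3}}{2}$ ($Z{\left(v,u \right)} = -3 + \frac{v v}{2} v = -3 + \frac{v^{2}}{2} v = -3 + \frac{v^{3}}{2}$)
$\left(-358079 + Z{\left(179,-382 \right)}\right) \left(142021 + 257742\right) = \left(-358079 - \left(3 - \frac{179^{3}}{2}\right)\right) \left(142021 + 257742\right) = \left(-358079 + \left(-3 + \frac{1}{2} \cdot 5735339\right)\right) 399763 = \left(-358079 + \left(-3 + \frac{5735339}{2}\right)\right) 399763 = \left(-358079 + \frac{5735333}{2}\right) 399763 = \frac{5019175}{2} \cdot 399763 = \frac{2006480455525}{2}$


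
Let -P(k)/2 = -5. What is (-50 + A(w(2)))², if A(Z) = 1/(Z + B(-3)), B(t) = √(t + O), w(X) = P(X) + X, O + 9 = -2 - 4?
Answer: (-313801*I + 179700*√2)/(18*(-7*I + 4*√2)) ≈ 2492.6 + 2.615*I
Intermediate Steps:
O = -15 (O = -9 + (-2 - 4) = -9 - 6 = -15)
P(k) = 10 (P(k) = -2*(-5) = 10)
w(X) = 10 + X
B(t) = √(-15 + t) (B(t) = √(t - 15) = √(-15 + t))
A(Z) = 1/(Z + 3*I*√2) (A(Z) = 1/(Z + √(-15 - 3)) = 1/(Z + √(-18)) = 1/(Z + 3*I*√2))
(-50 + A(w(2)))² = (-50 + 1/((10 + 2) + 3*I*√2))² = (-50 + 1/(12 + 3*I*√2))²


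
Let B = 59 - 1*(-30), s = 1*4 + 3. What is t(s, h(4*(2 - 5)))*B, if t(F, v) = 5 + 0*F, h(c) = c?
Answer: 445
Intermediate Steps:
s = 7 (s = 4 + 3 = 7)
t(F, v) = 5 (t(F, v) = 5 + 0 = 5)
B = 89 (B = 59 + 30 = 89)
t(s, h(4*(2 - 5)))*B = 5*89 = 445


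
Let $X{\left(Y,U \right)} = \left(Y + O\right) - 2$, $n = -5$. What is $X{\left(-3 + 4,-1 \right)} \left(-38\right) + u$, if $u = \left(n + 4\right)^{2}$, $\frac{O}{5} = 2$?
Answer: $-341$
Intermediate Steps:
$O = 10$ ($O = 5 \cdot 2 = 10$)
$X{\left(Y,U \right)} = 8 + Y$ ($X{\left(Y,U \right)} = \left(Y + 10\right) - 2 = \left(10 + Y\right) - 2 = 8 + Y$)
$u = 1$ ($u = \left(-5 + 4\right)^{2} = \left(-1\right)^{2} = 1$)
$X{\left(-3 + 4,-1 \right)} \left(-38\right) + u = \left(8 + \left(-3 + 4\right)\right) \left(-38\right) + 1 = \left(8 + 1\right) \left(-38\right) + 1 = 9 \left(-38\right) + 1 = -342 + 1 = -341$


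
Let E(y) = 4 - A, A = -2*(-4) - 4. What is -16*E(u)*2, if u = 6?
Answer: 0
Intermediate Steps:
A = 4 (A = 8 - 4 = 4)
E(y) = 0 (E(y) = 4 - 1*4 = 4 - 4 = 0)
-16*E(u)*2 = -16*0*2 = 0*2 = 0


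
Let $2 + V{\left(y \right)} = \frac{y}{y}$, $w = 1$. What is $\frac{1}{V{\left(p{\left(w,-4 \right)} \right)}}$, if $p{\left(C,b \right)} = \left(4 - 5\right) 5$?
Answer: $-1$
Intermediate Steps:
$p{\left(C,b \right)} = -5$ ($p{\left(C,b \right)} = \left(-1\right) 5 = -5$)
$V{\left(y \right)} = -1$ ($V{\left(y \right)} = -2 + \frac{y}{y} = -2 + 1 = -1$)
$\frac{1}{V{\left(p{\left(w,-4 \right)} \right)}} = \frac{1}{-1} = -1$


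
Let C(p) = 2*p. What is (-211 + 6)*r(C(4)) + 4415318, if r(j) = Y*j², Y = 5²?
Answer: 4087318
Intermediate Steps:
Y = 25
r(j) = 25*j²
(-211 + 6)*r(C(4)) + 4415318 = (-211 + 6)*(25*(2*4)²) + 4415318 = -5125*8² + 4415318 = -5125*64 + 4415318 = -205*1600 + 4415318 = -328000 + 4415318 = 4087318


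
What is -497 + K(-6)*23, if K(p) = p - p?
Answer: -497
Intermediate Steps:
K(p) = 0
-497 + K(-6)*23 = -497 + 0*23 = -497 + 0 = -497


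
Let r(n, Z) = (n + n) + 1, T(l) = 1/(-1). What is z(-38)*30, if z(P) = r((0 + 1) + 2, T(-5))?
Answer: 210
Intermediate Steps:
T(l) = -1
r(n, Z) = 1 + 2*n (r(n, Z) = 2*n + 1 = 1 + 2*n)
z(P) = 7 (z(P) = 1 + 2*((0 + 1) + 2) = 1 + 2*(1 + 2) = 1 + 2*3 = 1 + 6 = 7)
z(-38)*30 = 7*30 = 210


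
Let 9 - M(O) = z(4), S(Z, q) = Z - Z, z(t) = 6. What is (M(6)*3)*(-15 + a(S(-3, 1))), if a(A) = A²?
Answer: -135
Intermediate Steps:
S(Z, q) = 0
M(O) = 3 (M(O) = 9 - 1*6 = 9 - 6 = 3)
(M(6)*3)*(-15 + a(S(-3, 1))) = (3*3)*(-15 + 0²) = 9*(-15 + 0) = 9*(-15) = -135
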